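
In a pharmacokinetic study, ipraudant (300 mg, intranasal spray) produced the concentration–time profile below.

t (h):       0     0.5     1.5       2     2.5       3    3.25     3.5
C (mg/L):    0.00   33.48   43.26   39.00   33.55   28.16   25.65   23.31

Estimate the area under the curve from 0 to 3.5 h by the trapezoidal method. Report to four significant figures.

AUC = 113.7 mg/L·h

Trapezoidal AUC_0→3.5:
  [0→0.5]: (0.00+33.48)/2 × 0.5 = 8.37
  [0.5→1.5]: (33.48+43.26)/2 × 1 = 38.37
  [1.5→2]: (43.26+39.00)/2 × 0.5 = 20.565
  [2→2.5]: (39.00+33.55)/2 × 0.5 = 18.1375
  [2.5→3]: (33.55+28.16)/2 × 0.5 = 15.4275
  [3→3.25]: (28.16+25.65)/2 × 0.25 = 6.72625
  [3.25→3.5]: (25.65+23.31)/2 × 0.25 = 6.12
  Sum = 113.71625 mg/L·h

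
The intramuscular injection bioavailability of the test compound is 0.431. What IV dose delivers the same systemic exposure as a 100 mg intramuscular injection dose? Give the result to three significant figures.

Systemic exposure from an extravascular dose = F × D_ev, so the equivalent IV dose is F × D_ev.
D_iv = F × D_ev = 0.431 × 100 = 43.1 mg

D_iv = 43.1 mg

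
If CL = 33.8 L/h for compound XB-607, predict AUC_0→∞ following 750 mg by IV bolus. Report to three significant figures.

AUC = 22.2 mg/L·h

AUC_0→∞ = Dose_iv / CL
        = 750 / 33.8 = 22.1893 mg/L·h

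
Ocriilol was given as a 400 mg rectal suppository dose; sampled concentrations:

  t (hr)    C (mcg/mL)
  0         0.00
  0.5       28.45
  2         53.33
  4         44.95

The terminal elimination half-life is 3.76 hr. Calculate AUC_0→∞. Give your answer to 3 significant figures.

Trapezoidal AUC_0→4:
  [0→0.5]: (0.00+28.45)/2 × 0.5 = 7.1125
  [0.5→2]: (28.45+53.33)/2 × 1.5 = 61.335
  [2→4]: (53.33+44.95)/2 × 2 = 98.28
  Sum = 166.7275 mcg/mL·hr
k_e = ln2 / t½ = 0.693147 / 3.76 = 0.1843 hr^-1
Extrapolated tail: C_last / k_e = 44.95 / 0.1843 = 243.896
AUC_0→∞ = 166.7275 + 243.896 = 410.6235 mcg/mL·hr

AUC = 411 mcg/mL·hr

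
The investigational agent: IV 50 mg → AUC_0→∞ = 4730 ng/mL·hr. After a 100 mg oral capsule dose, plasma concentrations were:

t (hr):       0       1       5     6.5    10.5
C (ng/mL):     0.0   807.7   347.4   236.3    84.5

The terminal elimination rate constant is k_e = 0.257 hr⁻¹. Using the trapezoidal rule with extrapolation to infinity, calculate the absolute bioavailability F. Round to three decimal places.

Trapezoidal AUC_0→10.5 (oral capsule):
  [0→1]: (0.0+807.7)/2 × 1 = 403.85
  [1→5]: (807.7+347.4)/2 × 4 = 2310.2
  [5→6.5]: (347.4+236.3)/2 × 1.5 = 437.775
  [6.5→10.5]: (236.3+84.5)/2 × 4 = 641.6
  Sum = 3793.425 ng/mL·hr
Tail: C_last/k_e = 84.5/0.257 = 328.794
AUC_0→∞ (oral capsule) = 3793.425 + 328.794 = 4122.219 ng/mL·hr
F = (AUC_ev/D_ev)/(AUC_iv/D_iv) = (4122.219/100)/(4730/50) = 41.22219/94.6 = 0.4358

F = 0.436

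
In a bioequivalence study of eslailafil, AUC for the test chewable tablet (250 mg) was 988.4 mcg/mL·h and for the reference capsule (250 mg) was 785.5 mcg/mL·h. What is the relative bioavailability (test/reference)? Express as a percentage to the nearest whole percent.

F_rel = 126%

F_rel = (AUC_test/D_test) / (AUC_ref/D_ref)
      = (988.4/250) / (785.5/250)
      = 3.9536 / 3.142 = 1.2583 = 125.83%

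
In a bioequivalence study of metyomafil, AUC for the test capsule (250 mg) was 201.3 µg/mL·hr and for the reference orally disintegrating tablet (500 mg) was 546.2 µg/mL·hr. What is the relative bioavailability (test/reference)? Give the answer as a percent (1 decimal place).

F_rel = (AUC_test/D_test) / (AUC_ref/D_ref)
      = (201.3/250) / (546.2/500)
      = 0.8052 / 1.0924 = 0.7371 = 73.71%

F_rel = 73.7%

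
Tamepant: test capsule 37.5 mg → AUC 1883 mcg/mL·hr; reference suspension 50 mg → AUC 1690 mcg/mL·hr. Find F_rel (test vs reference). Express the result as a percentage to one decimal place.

F_rel = 148.6%

F_rel = (AUC_test/D_test) / (AUC_ref/D_ref)
      = (1883/37.5) / (1690/50)
      = 50.2133 / 33.8 = 1.4856 = 148.56%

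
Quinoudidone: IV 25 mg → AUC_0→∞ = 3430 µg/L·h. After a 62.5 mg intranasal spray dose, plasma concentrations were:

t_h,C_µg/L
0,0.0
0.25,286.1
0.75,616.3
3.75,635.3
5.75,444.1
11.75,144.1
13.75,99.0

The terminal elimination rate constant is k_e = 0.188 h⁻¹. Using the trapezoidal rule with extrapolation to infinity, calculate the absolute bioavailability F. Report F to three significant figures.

F = 0.671

Trapezoidal AUC_0→13.75 (intranasal spray):
  [0→0.25]: (0.0+286.1)/2 × 0.25 = 35.7625
  [0.25→0.75]: (286.1+616.3)/2 × 0.5 = 225.6
  [0.75→3.75]: (616.3+635.3)/2 × 3 = 1877.4
  [3.75→5.75]: (635.3+444.1)/2 × 2 = 1079.4
  [5.75→11.75]: (444.1+144.1)/2 × 6 = 1764.6
  [11.75→13.75]: (144.1+99.0)/2 × 2 = 243.1
  Sum = 5225.8625 µg/L·h
Tail: C_last/k_e = 99.0/0.188 = 526.596
AUC_0→∞ (intranasal spray) = 5225.8625 + 526.596 = 5752.4585 µg/L·h
F = (AUC_ev/D_ev)/(AUC_iv/D_iv) = (5752.4585/62.5)/(3430/25) = 92.039336/137.2 = 0.6708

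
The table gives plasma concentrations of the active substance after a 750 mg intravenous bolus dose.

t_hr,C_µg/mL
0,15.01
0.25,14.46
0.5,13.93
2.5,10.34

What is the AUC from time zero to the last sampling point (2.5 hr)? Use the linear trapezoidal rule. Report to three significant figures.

AUC = 31.5 µg/mL·hr

Trapezoidal AUC_0→2.5:
  [0→0.25]: (15.01+14.46)/2 × 0.25 = 3.68375
  [0.25→0.5]: (14.46+13.93)/2 × 0.25 = 3.54875
  [0.5→2.5]: (13.93+10.34)/2 × 2 = 24.27
  Sum = 31.5025 µg/mL·hr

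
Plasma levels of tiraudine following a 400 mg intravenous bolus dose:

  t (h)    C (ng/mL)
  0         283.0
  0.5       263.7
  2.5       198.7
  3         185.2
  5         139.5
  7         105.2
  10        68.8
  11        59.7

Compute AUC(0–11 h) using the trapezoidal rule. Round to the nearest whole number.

Trapezoidal AUC_0→11:
  [0→0.5]: (283.0+263.7)/2 × 0.5 = 136.675
  [0.5→2.5]: (263.7+198.7)/2 × 2 = 462.4
  [2.5→3]: (198.7+185.2)/2 × 0.5 = 95.975
  [3→5]: (185.2+139.5)/2 × 2 = 324.7
  [5→7]: (139.5+105.2)/2 × 2 = 244.7
  [7→10]: (105.2+68.8)/2 × 3 = 261.0
  [10→11]: (68.8+59.7)/2 × 1 = 64.25
  Sum = 1589.7 ng/mL·h

AUC = 1590 ng/mL·h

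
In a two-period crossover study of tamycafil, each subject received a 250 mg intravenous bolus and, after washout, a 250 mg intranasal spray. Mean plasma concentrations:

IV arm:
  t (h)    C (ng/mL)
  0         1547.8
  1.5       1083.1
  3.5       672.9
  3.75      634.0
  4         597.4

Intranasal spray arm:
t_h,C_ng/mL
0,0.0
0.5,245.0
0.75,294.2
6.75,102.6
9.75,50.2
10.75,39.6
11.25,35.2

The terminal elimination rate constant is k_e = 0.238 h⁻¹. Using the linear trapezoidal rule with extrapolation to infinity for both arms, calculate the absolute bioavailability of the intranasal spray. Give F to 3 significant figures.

Trapezoidal AUC_0→4 (IV):
  [0→1.5]: (1547.8+1083.1)/2 × 1.5 = 1973.175
  [1.5→3.5]: (1083.1+672.9)/2 × 2 = 1756.0
  [3.5→3.75]: (672.9+634.0)/2 × 0.25 = 163.3625
  [3.75→4]: (634.0+597.4)/2 × 0.25 = 153.925
  Sum = 4046.4625 ng/mL·h
IV tail: 597.4/0.238 = 2510.084; AUC_iv,0→∞ = 4046.4625 + 2510.084 = 6556.5465 ng/mL·h
Trapezoidal AUC_0→11.25 (intranasal spray):
  [0→0.5]: (0.0+245.0)/2 × 0.5 = 61.25
  [0.5→0.75]: (245.0+294.2)/2 × 0.25 = 67.4
  [0.75→6.75]: (294.2+102.6)/2 × 6 = 1190.4
  [6.75→9.75]: (102.6+50.2)/2 × 3 = 229.2
  [9.75→10.75]: (50.2+39.6)/2 × 1 = 44.9
  [10.75→11.25]: (39.6+35.2)/2 × 0.5 = 18.7
  Sum = 1611.85 ng/mL·h
intranasal spray tail: 35.2/0.238 = 147.899; AUC_ev,0→∞ = 1611.85 + 147.899 = 1759.749 ng/mL·h
F = (AUC_ev/D_ev)/(AUC_iv/D_iv) = (1759.749/250)/(6556.5465/250) = 7.038996/26.226186 = 0.2684

F = 0.268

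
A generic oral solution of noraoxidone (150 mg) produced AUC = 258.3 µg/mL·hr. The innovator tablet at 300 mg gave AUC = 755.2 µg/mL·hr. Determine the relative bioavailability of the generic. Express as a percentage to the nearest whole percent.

F_rel = (AUC_test/D_test) / (AUC_ref/D_ref)
      = (258.3/150) / (755.2/300)
      = 1.722 / 2.51733 = 0.6841 = 68.41%

F_rel = 68%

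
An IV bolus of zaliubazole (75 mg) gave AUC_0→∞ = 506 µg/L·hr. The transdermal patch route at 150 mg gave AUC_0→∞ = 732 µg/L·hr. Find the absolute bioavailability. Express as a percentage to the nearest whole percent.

F = 72%

F = (AUC_ev / D_ev) / (AUC_iv / D_iv)
  = (732/150) / (506/75)
  = 4.88 / 6.74667 = 0.7233
  = 72.33%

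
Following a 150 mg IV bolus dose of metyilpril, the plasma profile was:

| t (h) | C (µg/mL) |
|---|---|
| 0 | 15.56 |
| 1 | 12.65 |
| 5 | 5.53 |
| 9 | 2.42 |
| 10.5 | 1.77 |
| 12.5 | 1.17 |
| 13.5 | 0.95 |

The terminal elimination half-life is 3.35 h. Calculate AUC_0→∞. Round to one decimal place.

AUC = 78.1 µg/mL·h

Trapezoidal AUC_0→13.5:
  [0→1]: (15.56+12.65)/2 × 1 = 14.105
  [1→5]: (12.65+5.53)/2 × 4 = 36.36
  [5→9]: (5.53+2.42)/2 × 4 = 15.9
  [9→10.5]: (2.42+1.77)/2 × 1.5 = 3.1425
  [10.5→12.5]: (1.77+1.17)/2 × 2 = 2.94
  [12.5→13.5]: (1.17+0.95)/2 × 1 = 1.06
  Sum = 73.5075 µg/mL·h
k_e = ln2 / t½ = 0.693147 / 3.35 = 0.2069 h^-1
Extrapolated tail: C_last / k_e = 0.95 / 0.2069 = 4.592
AUC_0→∞ = 73.5075 + 4.592 = 78.0995 µg/mL·h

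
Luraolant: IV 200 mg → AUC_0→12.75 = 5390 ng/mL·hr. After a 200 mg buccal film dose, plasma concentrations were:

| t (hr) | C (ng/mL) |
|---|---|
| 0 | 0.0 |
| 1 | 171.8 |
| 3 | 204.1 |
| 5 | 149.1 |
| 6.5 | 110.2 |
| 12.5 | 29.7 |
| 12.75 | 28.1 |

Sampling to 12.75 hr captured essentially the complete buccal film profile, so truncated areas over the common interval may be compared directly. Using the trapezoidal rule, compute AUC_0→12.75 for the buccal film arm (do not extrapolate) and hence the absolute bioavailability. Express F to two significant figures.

F = 0.27

Trapezoidal AUC_0→12.75 (buccal film):
  [0→1]: (0.0+171.8)/2 × 1 = 85.9
  [1→3]: (171.8+204.1)/2 × 2 = 375.9
  [3→5]: (204.1+149.1)/2 × 2 = 353.2
  [5→6.5]: (149.1+110.2)/2 × 1.5 = 194.475
  [6.5→12.5]: (110.2+29.7)/2 × 6 = 419.7
  [12.5→12.75]: (29.7+28.1)/2 × 0.25 = 7.225
  Sum = 1436.4 ng/mL·hr
F = (AUC_ev/D_ev)/(AUC_iv/D_iv) = (1436.4/200)/(5390/200) = 7.182/26.95 = 0.2665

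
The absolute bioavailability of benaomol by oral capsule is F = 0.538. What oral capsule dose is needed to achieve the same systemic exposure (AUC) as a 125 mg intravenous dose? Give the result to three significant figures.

For equal systemic exposure: F × D_ev = D_iv
D_ev = D_iv / F = 125 / 0.538 = 232.342 mg

D_oral = 232 mg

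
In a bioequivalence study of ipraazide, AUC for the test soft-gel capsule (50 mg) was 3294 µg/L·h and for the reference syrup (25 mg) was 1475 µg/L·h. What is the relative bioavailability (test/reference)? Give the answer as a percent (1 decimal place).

F_rel = 111.7%

F_rel = (AUC_test/D_test) / (AUC_ref/D_ref)
      = (3294/50) / (1475/25)
      = 65.88 / 59 = 1.1166 = 111.66%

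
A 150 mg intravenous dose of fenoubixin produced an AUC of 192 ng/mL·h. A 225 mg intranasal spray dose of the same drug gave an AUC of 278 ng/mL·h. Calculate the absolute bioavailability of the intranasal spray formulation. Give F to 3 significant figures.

F = (AUC_ev / D_ev) / (AUC_iv / D_iv)
  = (278/225) / (192/150)
  = 1.23556 / 1.28 = 0.9653

F = 0.965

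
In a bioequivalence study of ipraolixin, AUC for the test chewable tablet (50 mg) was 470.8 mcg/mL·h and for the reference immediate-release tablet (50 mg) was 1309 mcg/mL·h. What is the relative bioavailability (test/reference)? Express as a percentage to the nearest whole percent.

F_rel = 36%

F_rel = (AUC_test/D_test) / (AUC_ref/D_ref)
      = (470.8/50) / (1309/50)
      = 9.416 / 26.18 = 0.3597 = 35.97%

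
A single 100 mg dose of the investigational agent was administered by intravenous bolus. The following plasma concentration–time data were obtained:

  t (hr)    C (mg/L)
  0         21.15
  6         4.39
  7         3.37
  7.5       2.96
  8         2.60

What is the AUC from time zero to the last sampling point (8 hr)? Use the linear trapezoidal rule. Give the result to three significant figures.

Trapezoidal AUC_0→8:
  [0→6]: (21.15+4.39)/2 × 6 = 76.62
  [6→7]: (4.39+3.37)/2 × 1 = 3.88
  [7→7.5]: (3.37+2.96)/2 × 0.5 = 1.5825
  [7.5→8]: (2.96+2.60)/2 × 0.5 = 1.39
  Sum = 83.4725 mg/L·hr

AUC = 83.5 mg/L·hr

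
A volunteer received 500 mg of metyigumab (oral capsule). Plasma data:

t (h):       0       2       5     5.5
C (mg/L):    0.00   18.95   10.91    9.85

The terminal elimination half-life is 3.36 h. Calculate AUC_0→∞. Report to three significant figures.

Trapezoidal AUC_0→5.5:
  [0→2]: (0.00+18.95)/2 × 2 = 18.95
  [2→5]: (18.95+10.91)/2 × 3 = 44.79
  [5→5.5]: (10.91+9.85)/2 × 0.5 = 5.19
  Sum = 68.93 mg/L·h
k_e = ln2 / t½ = 0.693147 / 3.36 = 0.2063 h^-1
Extrapolated tail: C_last / k_e = 9.85 / 0.2063 = 47.746
AUC_0→∞ = 68.93 + 47.746 = 116.676 mg/L·h

AUC = 117 mg/L·h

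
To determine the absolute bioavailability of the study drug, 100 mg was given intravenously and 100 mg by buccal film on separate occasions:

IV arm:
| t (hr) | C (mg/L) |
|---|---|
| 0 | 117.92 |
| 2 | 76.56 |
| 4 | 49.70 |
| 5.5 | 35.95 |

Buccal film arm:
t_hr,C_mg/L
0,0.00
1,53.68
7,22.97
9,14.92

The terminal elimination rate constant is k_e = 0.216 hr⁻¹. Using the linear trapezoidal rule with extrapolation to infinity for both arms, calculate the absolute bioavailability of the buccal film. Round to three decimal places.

Trapezoidal AUC_0→5.5 (IV):
  [0→2]: (117.92+76.56)/2 × 2 = 194.48
  [2→4]: (76.56+49.70)/2 × 2 = 126.26
  [4→5.5]: (49.70+35.95)/2 × 1.5 = 64.2375
  Sum = 384.9775 mg/L·hr
IV tail: 35.95/0.216 = 166.435; AUC_iv,0→∞ = 384.9775 + 166.435 = 551.4125 mg/L·hr
Trapezoidal AUC_0→9 (buccal film):
  [0→1]: (0.00+53.68)/2 × 1 = 26.84
  [1→7]: (53.68+22.97)/2 × 6 = 229.95
  [7→9]: (22.97+14.92)/2 × 2 = 37.89
  Sum = 294.68 mg/L·hr
buccal film tail: 14.92/0.216 = 69.074; AUC_ev,0→∞ = 294.68 + 69.074 = 363.754 mg/L·hr
F = (AUC_ev/D_ev)/(AUC_iv/D_iv) = (363.754/100)/(551.4125/100) = 3.63754/5.514125 = 0.6597

F = 0.660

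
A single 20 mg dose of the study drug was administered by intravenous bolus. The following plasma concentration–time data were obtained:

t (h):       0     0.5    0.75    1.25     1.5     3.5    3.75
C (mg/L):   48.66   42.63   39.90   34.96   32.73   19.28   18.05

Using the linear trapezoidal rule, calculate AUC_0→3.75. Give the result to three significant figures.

Trapezoidal AUC_0→3.75:
  [0→0.5]: (48.66+42.63)/2 × 0.5 = 22.8225
  [0.5→0.75]: (42.63+39.90)/2 × 0.25 = 10.31625
  [0.75→1.25]: (39.90+34.96)/2 × 0.5 = 18.715
  [1.25→1.5]: (34.96+32.73)/2 × 0.25 = 8.46125
  [1.5→3.5]: (32.73+19.28)/2 × 2 = 52.01
  [3.5→3.75]: (19.28+18.05)/2 × 0.25 = 4.66625
  Sum = 116.99125 mg/L·h

AUC = 117 mg/L·h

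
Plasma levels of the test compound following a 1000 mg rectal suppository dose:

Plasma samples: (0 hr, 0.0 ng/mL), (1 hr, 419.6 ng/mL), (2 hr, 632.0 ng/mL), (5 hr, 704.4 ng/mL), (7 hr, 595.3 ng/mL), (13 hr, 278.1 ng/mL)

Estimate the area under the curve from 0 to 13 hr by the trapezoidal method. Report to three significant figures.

Trapezoidal AUC_0→13:
  [0→1]: (0.0+419.6)/2 × 1 = 209.8
  [1→2]: (419.6+632.0)/2 × 1 = 525.8
  [2→5]: (632.0+704.4)/2 × 3 = 2004.6
  [5→7]: (704.4+595.3)/2 × 2 = 1299.7
  [7→13]: (595.3+278.1)/2 × 6 = 2620.2
  Sum = 6660.1 ng/mL·hr

AUC = 6660 ng/mL·hr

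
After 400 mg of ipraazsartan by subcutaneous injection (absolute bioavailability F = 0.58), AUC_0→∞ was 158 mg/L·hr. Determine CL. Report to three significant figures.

CL = F × Dose / AUC_0→∞
   = 0.58 × 400 / 158 = 1.46835 L/hr

CL = 1.47 L/hr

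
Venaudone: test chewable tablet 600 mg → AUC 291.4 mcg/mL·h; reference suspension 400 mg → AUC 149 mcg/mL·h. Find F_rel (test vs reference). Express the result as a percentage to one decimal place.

F_rel = (AUC_test/D_test) / (AUC_ref/D_ref)
      = (291.4/600) / (149/400)
      = 0.485667 / 0.3725 = 1.3038 = 130.38%

F_rel = 130.4%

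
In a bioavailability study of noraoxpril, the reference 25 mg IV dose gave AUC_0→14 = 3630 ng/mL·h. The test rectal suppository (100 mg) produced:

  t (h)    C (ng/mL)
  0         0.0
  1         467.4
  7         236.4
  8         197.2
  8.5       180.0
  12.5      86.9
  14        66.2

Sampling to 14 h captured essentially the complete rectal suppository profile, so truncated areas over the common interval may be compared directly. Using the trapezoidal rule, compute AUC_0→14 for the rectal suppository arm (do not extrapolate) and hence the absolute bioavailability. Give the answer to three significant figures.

Trapezoidal AUC_0→14 (rectal suppository):
  [0→1]: (0.0+467.4)/2 × 1 = 233.7
  [1→7]: (467.4+236.4)/2 × 6 = 2111.4
  [7→8]: (236.4+197.2)/2 × 1 = 216.8
  [8→8.5]: (197.2+180.0)/2 × 0.5 = 94.3
  [8.5→12.5]: (180.0+86.9)/2 × 4 = 533.8
  [12.5→14]: (86.9+66.2)/2 × 1.5 = 114.825
  Sum = 3304.825 ng/mL·h
F = (AUC_ev/D_ev)/(AUC_iv/D_iv) = (3304.825/100)/(3630/25) = 33.04825/145.2 = 0.2276

F = 0.228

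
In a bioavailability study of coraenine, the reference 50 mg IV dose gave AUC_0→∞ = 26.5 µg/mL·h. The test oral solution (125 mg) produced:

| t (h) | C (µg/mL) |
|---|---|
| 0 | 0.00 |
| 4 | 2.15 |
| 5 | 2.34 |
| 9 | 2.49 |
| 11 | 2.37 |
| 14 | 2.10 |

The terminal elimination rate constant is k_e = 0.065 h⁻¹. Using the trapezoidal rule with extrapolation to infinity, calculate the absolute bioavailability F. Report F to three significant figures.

F = 0.907

Trapezoidal AUC_0→14 (oral solution):
  [0→4]: (0.00+2.15)/2 × 4 = 4.3
  [4→5]: (2.15+2.34)/2 × 1 = 2.245
  [5→9]: (2.34+2.49)/2 × 4 = 9.66
  [9→11]: (2.49+2.37)/2 × 2 = 4.86
  [11→14]: (2.37+2.10)/2 × 3 = 6.705
  Sum = 27.77 µg/mL·h
Tail: C_last/k_e = 2.10/0.065 = 32.308
AUC_0→∞ (oral solution) = 27.77 + 32.308 = 60.078 µg/mL·h
F = (AUC_ev/D_ev)/(AUC_iv/D_iv) = (60.078/125)/(26.5/50) = 0.480624/0.53 = 0.9068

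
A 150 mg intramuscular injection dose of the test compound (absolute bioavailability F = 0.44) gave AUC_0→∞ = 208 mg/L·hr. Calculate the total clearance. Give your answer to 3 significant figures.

CL = F × Dose / AUC_0→∞
   = 0.44 × 150 / 208 = 0.317308 L/hr

CL = 0.317 L/hr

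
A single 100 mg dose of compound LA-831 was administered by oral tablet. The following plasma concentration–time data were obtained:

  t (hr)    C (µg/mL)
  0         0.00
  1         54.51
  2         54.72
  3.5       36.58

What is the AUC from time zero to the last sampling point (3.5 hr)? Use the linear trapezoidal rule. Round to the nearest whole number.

AUC = 150 µg/mL·hr

Trapezoidal AUC_0→3.5:
  [0→1]: (0.00+54.51)/2 × 1 = 27.255
  [1→2]: (54.51+54.72)/2 × 1 = 54.615
  [2→3.5]: (54.72+36.58)/2 × 1.5 = 68.475
  Sum = 150.345 µg/mL·hr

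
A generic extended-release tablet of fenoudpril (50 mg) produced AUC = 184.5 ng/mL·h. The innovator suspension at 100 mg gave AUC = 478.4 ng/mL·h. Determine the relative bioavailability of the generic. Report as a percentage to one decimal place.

F_rel = (AUC_test/D_test) / (AUC_ref/D_ref)
      = (184.5/50) / (478.4/100)
      = 3.69 / 4.784 = 0.7713 = 77.13%

F_rel = 77.1%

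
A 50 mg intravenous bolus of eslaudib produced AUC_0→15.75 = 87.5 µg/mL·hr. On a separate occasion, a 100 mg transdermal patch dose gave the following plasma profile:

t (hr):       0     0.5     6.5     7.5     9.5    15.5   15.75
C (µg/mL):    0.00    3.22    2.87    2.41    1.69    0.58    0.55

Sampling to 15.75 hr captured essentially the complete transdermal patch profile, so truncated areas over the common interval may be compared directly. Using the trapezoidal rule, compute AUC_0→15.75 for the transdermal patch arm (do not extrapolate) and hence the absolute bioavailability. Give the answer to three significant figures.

F = 0.187

Trapezoidal AUC_0→15.75 (transdermal patch):
  [0→0.5]: (0.00+3.22)/2 × 0.5 = 0.805
  [0.5→6.5]: (3.22+2.87)/2 × 6 = 18.27
  [6.5→7.5]: (2.87+2.41)/2 × 1 = 2.64
  [7.5→9.5]: (2.41+1.69)/2 × 2 = 4.1
  [9.5→15.5]: (1.69+0.58)/2 × 6 = 6.81
  [15.5→15.75]: (0.58+0.55)/2 × 0.25 = 0.14125
  Sum = 32.76625 µg/mL·hr
F = (AUC_ev/D_ev)/(AUC_iv/D_iv) = (32.76625/100)/(87.5/50) = 0.3276625/1.75 = 0.1872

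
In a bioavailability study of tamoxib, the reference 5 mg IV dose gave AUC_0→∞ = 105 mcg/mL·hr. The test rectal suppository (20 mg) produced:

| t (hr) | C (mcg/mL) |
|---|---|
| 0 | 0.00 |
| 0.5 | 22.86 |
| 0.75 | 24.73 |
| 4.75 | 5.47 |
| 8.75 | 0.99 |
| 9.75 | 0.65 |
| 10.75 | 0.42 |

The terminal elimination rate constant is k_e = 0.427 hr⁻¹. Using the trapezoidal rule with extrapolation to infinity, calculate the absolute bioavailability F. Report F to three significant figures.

F = 0.208

Trapezoidal AUC_0→10.75 (rectal suppository):
  [0→0.5]: (0.00+22.86)/2 × 0.5 = 5.715
  [0.5→0.75]: (22.86+24.73)/2 × 0.25 = 5.94875
  [0.75→4.75]: (24.73+5.47)/2 × 4 = 60.4
  [4.75→8.75]: (5.47+0.99)/2 × 4 = 12.92
  [8.75→9.75]: (0.99+0.65)/2 × 1 = 0.82
  [9.75→10.75]: (0.65+0.42)/2 × 1 = 0.535
  Sum = 86.33875 mcg/mL·hr
Tail: C_last/k_e = 0.42/0.427 = 0.984
AUC_0→∞ (rectal suppository) = 86.33875 + 0.984 = 87.32275 mcg/mL·hr
F = (AUC_ev/D_ev)/(AUC_iv/D_iv) = (87.32275/20)/(105/5) = 4.3661375/21 = 0.2079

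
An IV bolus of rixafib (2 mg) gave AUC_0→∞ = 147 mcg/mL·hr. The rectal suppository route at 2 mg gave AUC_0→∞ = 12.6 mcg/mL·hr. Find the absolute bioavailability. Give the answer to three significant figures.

F = (AUC_ev / D_ev) / (AUC_iv / D_iv)
  = (12.6/2) / (147/2)
  = 6.3 / 73.5 = 0.0857

F = 0.0857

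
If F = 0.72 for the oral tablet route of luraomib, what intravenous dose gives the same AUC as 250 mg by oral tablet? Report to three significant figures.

D_iv = 180 mg

Systemic exposure from an extravascular dose = F × D_ev, so the equivalent IV dose is F × D_ev.
D_iv = F × D_ev = 0.72 × 250 = 180 mg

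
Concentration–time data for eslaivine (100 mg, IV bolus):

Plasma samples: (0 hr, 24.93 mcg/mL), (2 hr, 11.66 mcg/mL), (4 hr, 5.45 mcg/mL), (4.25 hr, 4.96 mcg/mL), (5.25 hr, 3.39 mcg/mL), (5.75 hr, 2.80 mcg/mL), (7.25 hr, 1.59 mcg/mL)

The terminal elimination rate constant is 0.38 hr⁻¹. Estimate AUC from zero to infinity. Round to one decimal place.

AUC = 68.2 mcg/mL·hr

Trapezoidal AUC_0→7.25:
  [0→2]: (24.93+11.66)/2 × 2 = 36.59
  [2→4]: (11.66+5.45)/2 × 2 = 17.11
  [4→4.25]: (5.45+4.96)/2 × 0.25 = 1.30125
  [4.25→5.25]: (4.96+3.39)/2 × 1 = 4.175
  [5.25→5.75]: (3.39+2.80)/2 × 0.5 = 1.5475
  [5.75→7.25]: (2.80+1.59)/2 × 1.5 = 3.2925
  Sum = 64.01625 mcg/mL·hr
Extrapolated tail: C_last / k_e = 1.59 / 0.38 = 4.184
AUC_0→∞ = 64.01625 + 4.184 = 68.20025 mcg/mL·hr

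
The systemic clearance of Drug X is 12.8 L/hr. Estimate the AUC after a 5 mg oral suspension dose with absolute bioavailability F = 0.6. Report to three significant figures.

AUC_0→∞ = F × Dose / CL
        = 0.6 × 5 / 12.8 = 0.234375 mg/L·hr

AUC = 0.234 mg/L·hr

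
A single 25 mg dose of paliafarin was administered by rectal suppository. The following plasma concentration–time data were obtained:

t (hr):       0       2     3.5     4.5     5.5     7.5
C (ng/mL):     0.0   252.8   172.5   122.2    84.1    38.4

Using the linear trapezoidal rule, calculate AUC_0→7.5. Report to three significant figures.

Trapezoidal AUC_0→7.5:
  [0→2]: (0.0+252.8)/2 × 2 = 252.8
  [2→3.5]: (252.8+172.5)/2 × 1.5 = 318.975
  [3.5→4.5]: (172.5+122.2)/2 × 1 = 147.35
  [4.5→5.5]: (122.2+84.1)/2 × 1 = 103.15
  [5.5→7.5]: (84.1+38.4)/2 × 2 = 122.5
  Sum = 944.775 ng/mL·hr

AUC = 945 ng/mL·hr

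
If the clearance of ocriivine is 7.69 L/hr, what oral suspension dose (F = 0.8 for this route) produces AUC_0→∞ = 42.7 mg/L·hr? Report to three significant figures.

Dose = CL × AUC_0→∞ / F
     = 7.69 × 42.7 / 0.8 = 410.45375 mg

Dose = 410 mg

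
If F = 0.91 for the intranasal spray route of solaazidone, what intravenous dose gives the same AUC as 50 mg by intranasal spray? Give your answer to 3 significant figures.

Systemic exposure from an extravascular dose = F × D_ev, so the equivalent IV dose is F × D_ev.
D_iv = F × D_ev = 0.91 × 50 = 45.5 mg

D_iv = 45.5 mg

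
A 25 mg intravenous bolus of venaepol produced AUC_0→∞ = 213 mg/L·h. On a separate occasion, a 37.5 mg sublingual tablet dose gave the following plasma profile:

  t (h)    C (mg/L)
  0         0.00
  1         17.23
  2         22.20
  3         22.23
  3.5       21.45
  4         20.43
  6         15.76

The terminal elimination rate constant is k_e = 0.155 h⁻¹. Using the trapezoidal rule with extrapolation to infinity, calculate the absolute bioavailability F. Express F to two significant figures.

Trapezoidal AUC_0→6 (sublingual tablet):
  [0→1]: (0.00+17.23)/2 × 1 = 8.615
  [1→2]: (17.23+22.20)/2 × 1 = 19.715
  [2→3]: (22.20+22.23)/2 × 1 = 22.215
  [3→3.5]: (22.23+21.45)/2 × 0.5 = 10.92
  [3.5→4]: (21.45+20.43)/2 × 0.5 = 10.47
  [4→6]: (20.43+15.76)/2 × 2 = 36.19
  Sum = 108.125 mg/L·h
Tail: C_last/k_e = 15.76/0.155 = 101.677
AUC_0→∞ (sublingual tablet) = 108.125 + 101.677 = 209.802 mg/L·h
F = (AUC_ev/D_ev)/(AUC_iv/D_iv) = (209.802/37.5)/(213/25) = 5.59472/8.52 = 0.6567

F = 0.66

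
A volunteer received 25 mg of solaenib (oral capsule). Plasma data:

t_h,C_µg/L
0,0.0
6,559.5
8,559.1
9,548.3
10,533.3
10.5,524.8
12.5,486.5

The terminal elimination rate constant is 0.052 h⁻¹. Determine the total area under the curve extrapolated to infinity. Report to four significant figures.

Trapezoidal AUC_0→12.5:
  [0→6]: (0.0+559.5)/2 × 6 = 1678.5
  [6→8]: (559.5+559.1)/2 × 2 = 1118.6
  [8→9]: (559.1+548.3)/2 × 1 = 553.7
  [9→10]: (548.3+533.3)/2 × 1 = 540.8
  [10→10.5]: (533.3+524.8)/2 × 0.5 = 264.525
  [10.5→12.5]: (524.8+486.5)/2 × 2 = 1011.3
  Sum = 5167.425 µg/L·h
Extrapolated tail: C_last / k_e = 486.5 / 0.052 = 9355.769
AUC_0→∞ = 5167.425 + 9355.769 = 14523.194 µg/L·h

AUC = 14520 µg/L·h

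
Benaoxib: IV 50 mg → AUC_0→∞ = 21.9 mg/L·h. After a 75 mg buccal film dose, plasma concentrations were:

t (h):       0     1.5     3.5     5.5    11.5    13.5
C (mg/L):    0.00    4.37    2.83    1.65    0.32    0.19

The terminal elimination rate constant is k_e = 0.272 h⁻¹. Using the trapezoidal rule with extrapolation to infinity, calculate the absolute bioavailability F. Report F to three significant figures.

F = 0.672

Trapezoidal AUC_0→13.5 (buccal film):
  [0→1.5]: (0.00+4.37)/2 × 1.5 = 3.2775
  [1.5→3.5]: (4.37+2.83)/2 × 2 = 7.2
  [3.5→5.5]: (2.83+1.65)/2 × 2 = 4.48
  [5.5→11.5]: (1.65+0.32)/2 × 6 = 5.91
  [11.5→13.5]: (0.32+0.19)/2 × 2 = 0.51
  Sum = 21.3775 mg/L·h
Tail: C_last/k_e = 0.19/0.272 = 0.699
AUC_0→∞ (buccal film) = 21.3775 + 0.699 = 22.0765 mg/L·h
F = (AUC_ev/D_ev)/(AUC_iv/D_iv) = (22.0765/75)/(21.9/50) = 0.294353/0.438 = 0.6720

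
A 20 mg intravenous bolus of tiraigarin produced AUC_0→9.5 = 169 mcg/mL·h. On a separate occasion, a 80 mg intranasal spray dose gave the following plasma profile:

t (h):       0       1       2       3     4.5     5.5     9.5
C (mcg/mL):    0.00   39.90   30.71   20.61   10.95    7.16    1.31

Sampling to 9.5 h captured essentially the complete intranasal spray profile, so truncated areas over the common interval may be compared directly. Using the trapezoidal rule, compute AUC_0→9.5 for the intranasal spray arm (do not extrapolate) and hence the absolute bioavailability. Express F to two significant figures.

Trapezoidal AUC_0→9.5 (intranasal spray):
  [0→1]: (0.00+39.90)/2 × 1 = 19.95
  [1→2]: (39.90+30.71)/2 × 1 = 35.305
  [2→3]: (30.71+20.61)/2 × 1 = 25.66
  [3→4.5]: (20.61+10.95)/2 × 1.5 = 23.67
  [4.5→5.5]: (10.95+7.16)/2 × 1 = 9.055
  [5.5→9.5]: (7.16+1.31)/2 × 4 = 16.94
  Sum = 130.58 mcg/mL·h
F = (AUC_ev/D_ev)/(AUC_iv/D_iv) = (130.58/80)/(169/20) = 1.63225/8.45 = 0.1932

F = 0.19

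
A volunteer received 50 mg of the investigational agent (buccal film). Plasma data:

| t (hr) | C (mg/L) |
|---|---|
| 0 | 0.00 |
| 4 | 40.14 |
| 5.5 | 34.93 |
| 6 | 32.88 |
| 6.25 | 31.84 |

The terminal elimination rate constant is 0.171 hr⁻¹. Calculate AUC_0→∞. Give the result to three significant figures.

AUC = 348 mg/L·hr

Trapezoidal AUC_0→6.25:
  [0→4]: (0.00+40.14)/2 × 4 = 80.28
  [4→5.5]: (40.14+34.93)/2 × 1.5 = 56.3025
  [5.5→6]: (34.93+32.88)/2 × 0.5 = 16.9525
  [6→6.25]: (32.88+31.84)/2 × 0.25 = 8.09
  Sum = 161.625 mg/L·hr
Extrapolated tail: C_last / k_e = 31.84 / 0.171 = 186.199
AUC_0→∞ = 161.625 + 186.199 = 347.824 mg/L·hr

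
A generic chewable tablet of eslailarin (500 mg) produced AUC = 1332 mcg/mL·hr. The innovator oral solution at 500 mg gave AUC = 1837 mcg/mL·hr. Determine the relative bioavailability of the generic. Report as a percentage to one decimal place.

F_rel = 72.5%

F_rel = (AUC_test/D_test) / (AUC_ref/D_ref)
      = (1332/500) / (1837/500)
      = 2.664 / 3.674 = 0.7251 = 72.51%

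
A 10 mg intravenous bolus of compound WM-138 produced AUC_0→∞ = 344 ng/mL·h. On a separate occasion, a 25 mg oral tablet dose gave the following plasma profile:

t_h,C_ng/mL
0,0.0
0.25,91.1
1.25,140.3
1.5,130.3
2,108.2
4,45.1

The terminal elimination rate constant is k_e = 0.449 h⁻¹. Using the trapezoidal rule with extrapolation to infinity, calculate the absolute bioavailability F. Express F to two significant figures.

Trapezoidal AUC_0→4 (oral tablet):
  [0→0.25]: (0.0+91.1)/2 × 0.25 = 11.3875
  [0.25→1.25]: (91.1+140.3)/2 × 1 = 115.7
  [1.25→1.5]: (140.3+130.3)/2 × 0.25 = 33.825
  [1.5→2]: (130.3+108.2)/2 × 0.5 = 59.625
  [2→4]: (108.2+45.1)/2 × 2 = 153.3
  Sum = 373.8375 ng/mL·h
Tail: C_last/k_e = 45.1/0.449 = 100.445
AUC_0→∞ (oral tablet) = 373.8375 + 100.445 = 474.2825 ng/mL·h
F = (AUC_ev/D_ev)/(AUC_iv/D_iv) = (474.2825/25)/(344/10) = 18.9713/34.4 = 0.5515

F = 0.55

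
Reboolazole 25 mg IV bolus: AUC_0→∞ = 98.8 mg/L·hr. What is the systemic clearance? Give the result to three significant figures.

CL = Dose_iv / AUC_0→∞
   = 25 / 98.8 = 0.253036 L/hr

CL = 0.253 L/hr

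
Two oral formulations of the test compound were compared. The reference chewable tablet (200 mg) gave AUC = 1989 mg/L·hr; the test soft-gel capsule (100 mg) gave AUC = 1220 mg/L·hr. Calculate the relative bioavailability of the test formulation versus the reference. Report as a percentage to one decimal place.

F_rel = (AUC_test/D_test) / (AUC_ref/D_ref)
      = (1220/100) / (1989/200)
      = 12.2 / 9.945 = 1.2267 = 122.67%

F_rel = 122.7%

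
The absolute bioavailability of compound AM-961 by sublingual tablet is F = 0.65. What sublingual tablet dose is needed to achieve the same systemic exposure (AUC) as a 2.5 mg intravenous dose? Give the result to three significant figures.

D_sublingual = 3.85 mg

For equal systemic exposure: F × D_ev = D_iv
D_ev = D_iv / F = 2.5 / 0.65 = 3.84615 mg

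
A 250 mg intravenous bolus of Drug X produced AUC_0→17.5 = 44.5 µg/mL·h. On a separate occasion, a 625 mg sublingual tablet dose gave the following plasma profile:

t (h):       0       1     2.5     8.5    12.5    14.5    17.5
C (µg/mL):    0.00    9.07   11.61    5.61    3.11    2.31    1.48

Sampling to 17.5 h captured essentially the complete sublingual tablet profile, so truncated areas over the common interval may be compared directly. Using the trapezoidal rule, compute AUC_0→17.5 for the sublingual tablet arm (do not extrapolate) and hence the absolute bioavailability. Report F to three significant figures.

Trapezoidal AUC_0→17.5 (sublingual tablet):
  [0→1]: (0.00+9.07)/2 × 1 = 4.535
  [1→2.5]: (9.07+11.61)/2 × 1.5 = 15.51
  [2.5→8.5]: (11.61+5.61)/2 × 6 = 51.66
  [8.5→12.5]: (5.61+3.11)/2 × 4 = 17.44
  [12.5→14.5]: (3.11+2.31)/2 × 2 = 5.42
  [14.5→17.5]: (2.31+1.48)/2 × 3 = 5.685
  Sum = 100.25 µg/mL·h
F = (AUC_ev/D_ev)/(AUC_iv/D_iv) = (100.25/625)/(44.5/250) = 0.1604/0.178 = 0.9011

F = 0.901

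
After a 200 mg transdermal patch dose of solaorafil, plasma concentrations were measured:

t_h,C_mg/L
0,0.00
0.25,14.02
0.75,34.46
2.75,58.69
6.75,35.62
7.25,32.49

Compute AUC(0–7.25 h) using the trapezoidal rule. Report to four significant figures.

AUC = 312.7 mg/L·h

Trapezoidal AUC_0→7.25:
  [0→0.25]: (0.00+14.02)/2 × 0.25 = 1.7525
  [0.25→0.75]: (14.02+34.46)/2 × 0.5 = 12.12
  [0.75→2.75]: (34.46+58.69)/2 × 2 = 93.15
  [2.75→6.75]: (58.69+35.62)/2 × 4 = 188.62
  [6.75→7.25]: (35.62+32.49)/2 × 0.5 = 17.0275
  Sum = 312.67 mg/L·h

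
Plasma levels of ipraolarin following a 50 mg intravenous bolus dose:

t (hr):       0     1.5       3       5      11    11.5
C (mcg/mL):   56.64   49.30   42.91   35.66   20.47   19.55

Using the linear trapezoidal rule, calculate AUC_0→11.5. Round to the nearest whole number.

AUC = 406 mcg/mL·hr

Trapezoidal AUC_0→11.5:
  [0→1.5]: (56.64+49.30)/2 × 1.5 = 79.455
  [1.5→3]: (49.30+42.91)/2 × 1.5 = 69.1575
  [3→5]: (42.91+35.66)/2 × 2 = 78.57
  [5→11]: (35.66+20.47)/2 × 6 = 168.39
  [11→11.5]: (20.47+19.55)/2 × 0.5 = 10.005
  Sum = 405.5775 mcg/mL·hr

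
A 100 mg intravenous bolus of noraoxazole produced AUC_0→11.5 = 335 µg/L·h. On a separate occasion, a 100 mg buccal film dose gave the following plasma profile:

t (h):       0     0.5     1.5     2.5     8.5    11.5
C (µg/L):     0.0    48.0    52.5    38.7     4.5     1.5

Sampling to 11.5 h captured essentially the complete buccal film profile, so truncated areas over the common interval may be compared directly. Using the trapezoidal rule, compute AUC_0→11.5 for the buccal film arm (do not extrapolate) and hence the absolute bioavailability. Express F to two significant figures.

Trapezoidal AUC_0→11.5 (buccal film):
  [0→0.5]: (0.0+48.0)/2 × 0.5 = 12.0
  [0.5→1.5]: (48.0+52.5)/2 × 1 = 50.25
  [1.5→2.5]: (52.5+38.7)/2 × 1 = 45.6
  [2.5→8.5]: (38.7+4.5)/2 × 6 = 129.6
  [8.5→11.5]: (4.5+1.5)/2 × 3 = 9.0
  Sum = 246.45 µg/L·h
F = (AUC_ev/D_ev)/(AUC_iv/D_iv) = (246.45/100)/(335/100) = 2.4645/3.35 = 0.7357

F = 0.74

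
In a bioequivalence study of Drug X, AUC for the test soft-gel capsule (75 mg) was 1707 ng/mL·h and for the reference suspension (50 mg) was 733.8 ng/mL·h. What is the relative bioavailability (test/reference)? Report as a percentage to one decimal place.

F_rel = (AUC_test/D_test) / (AUC_ref/D_ref)
      = (1707/75) / (733.8/50)
      = 22.76 / 14.676 = 1.5508 = 155.08%

F_rel = 155.1%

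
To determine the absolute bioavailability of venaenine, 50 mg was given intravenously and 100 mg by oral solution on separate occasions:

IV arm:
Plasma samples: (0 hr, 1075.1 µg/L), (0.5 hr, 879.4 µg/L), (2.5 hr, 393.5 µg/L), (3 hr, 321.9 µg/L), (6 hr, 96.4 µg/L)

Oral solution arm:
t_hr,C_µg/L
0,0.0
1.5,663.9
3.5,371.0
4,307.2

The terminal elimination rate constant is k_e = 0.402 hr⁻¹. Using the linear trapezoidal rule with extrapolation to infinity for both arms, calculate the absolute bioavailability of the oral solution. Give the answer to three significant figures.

F = 0.439

Trapezoidal AUC_0→6 (IV):
  [0→0.5]: (1075.1+879.4)/2 × 0.5 = 488.625
  [0.5→2.5]: (879.4+393.5)/2 × 2 = 1272.9
  [2.5→3]: (393.5+321.9)/2 × 0.5 = 178.85
  [3→6]: (321.9+96.4)/2 × 3 = 627.45
  Sum = 2567.825 µg/L·hr
IV tail: 96.4/0.402 = 239.801; AUC_iv,0→∞ = 2567.825 + 239.801 = 2807.626 µg/L·hr
Trapezoidal AUC_0→4 (oral solution):
  [0→1.5]: (0.0+663.9)/2 × 1.5 = 497.925
  [1.5→3.5]: (663.9+371.0)/2 × 2 = 1034.9
  [3.5→4]: (371.0+307.2)/2 × 0.5 = 169.55
  Sum = 1702.375 µg/L·hr
oral solution tail: 307.2/0.402 = 764.179; AUC_ev,0→∞ = 1702.375 + 764.179 = 2466.554 µg/L·hr
F = (AUC_ev/D_ev)/(AUC_iv/D_iv) = (2466.554/100)/(2807.626/50) = 24.66554/56.15252 = 0.4393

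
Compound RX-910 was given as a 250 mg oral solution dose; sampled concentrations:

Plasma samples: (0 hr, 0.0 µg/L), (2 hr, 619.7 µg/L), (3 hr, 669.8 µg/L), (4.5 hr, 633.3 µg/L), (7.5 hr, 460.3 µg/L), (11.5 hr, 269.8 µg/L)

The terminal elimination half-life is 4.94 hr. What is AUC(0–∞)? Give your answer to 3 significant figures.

Trapezoidal AUC_0→11.5:
  [0→2]: (0.0+619.7)/2 × 2 = 619.7
  [2→3]: (619.7+669.8)/2 × 1 = 644.75
  [3→4.5]: (669.8+633.3)/2 × 1.5 = 977.325
  [4.5→7.5]: (633.3+460.3)/2 × 3 = 1640.4
  [7.5→11.5]: (460.3+269.8)/2 × 4 = 1460.2
  Sum = 5342.375 µg/L·hr
k_e = ln2 / t½ = 0.693147 / 4.94 = 0.1403 hr^-1
Extrapolated tail: C_last / k_e = 269.8 / 0.1403 = 1923.022
AUC_0→∞ = 5342.375 + 1923.022 = 7265.397 µg/L·hr

AUC = 7270 µg/L·hr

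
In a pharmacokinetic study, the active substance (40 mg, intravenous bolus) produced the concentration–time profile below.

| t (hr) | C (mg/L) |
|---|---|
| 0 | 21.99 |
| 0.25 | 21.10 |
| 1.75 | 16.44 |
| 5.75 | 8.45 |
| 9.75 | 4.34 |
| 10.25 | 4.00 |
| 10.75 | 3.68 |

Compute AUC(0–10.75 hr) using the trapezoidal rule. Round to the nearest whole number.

AUC = 113 mg/L·hr

Trapezoidal AUC_0→10.75:
  [0→0.25]: (21.99+21.10)/2 × 0.25 = 5.38625
  [0.25→1.75]: (21.10+16.44)/2 × 1.5 = 28.155
  [1.75→5.75]: (16.44+8.45)/2 × 4 = 49.78
  [5.75→9.75]: (8.45+4.34)/2 × 4 = 25.58
  [9.75→10.25]: (4.34+4.00)/2 × 0.5 = 2.085
  [10.25→10.75]: (4.00+3.68)/2 × 0.5 = 1.92
  Sum = 112.90625 mg/L·hr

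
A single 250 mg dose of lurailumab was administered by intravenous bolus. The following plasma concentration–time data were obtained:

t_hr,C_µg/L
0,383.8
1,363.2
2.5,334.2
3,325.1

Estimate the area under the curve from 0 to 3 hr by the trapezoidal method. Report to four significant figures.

AUC = 1061 µg/L·hr

Trapezoidal AUC_0→3:
  [0→1]: (383.8+363.2)/2 × 1 = 373.5
  [1→2.5]: (363.2+334.2)/2 × 1.5 = 523.05
  [2.5→3]: (334.2+325.1)/2 × 0.5 = 164.825
  Sum = 1061.375 µg/L·hr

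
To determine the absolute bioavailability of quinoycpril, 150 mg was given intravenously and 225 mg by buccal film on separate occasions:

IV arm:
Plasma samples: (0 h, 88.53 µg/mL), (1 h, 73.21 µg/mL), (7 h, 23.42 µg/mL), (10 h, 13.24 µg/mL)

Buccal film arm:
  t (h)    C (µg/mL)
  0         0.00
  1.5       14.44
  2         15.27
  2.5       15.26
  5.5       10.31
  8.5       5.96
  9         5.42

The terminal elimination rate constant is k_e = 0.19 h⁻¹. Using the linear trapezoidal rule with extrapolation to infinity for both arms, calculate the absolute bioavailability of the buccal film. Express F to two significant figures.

Trapezoidal AUC_0→10 (IV):
  [0→1]: (88.53+73.21)/2 × 1 = 80.87
  [1→7]: (73.21+23.42)/2 × 6 = 289.89
  [7→10]: (23.42+13.24)/2 × 3 = 54.99
  Sum = 425.75 µg/mL·h
IV tail: 13.24/0.19 = 69.684; AUC_iv,0→∞ = 425.75 + 69.684 = 495.434 µg/mL·h
Trapezoidal AUC_0→9 (buccal film):
  [0→1.5]: (0.00+14.44)/2 × 1.5 = 10.83
  [1.5→2]: (14.44+15.27)/2 × 0.5 = 7.4275
  [2→2.5]: (15.27+15.26)/2 × 0.5 = 7.6325
  [2.5→5.5]: (15.26+10.31)/2 × 3 = 38.355
  [5.5→8.5]: (10.31+5.96)/2 × 3 = 24.405
  [8.5→9]: (5.96+5.42)/2 × 0.5 = 2.845
  Sum = 91.495 µg/mL·h
buccal film tail: 5.42/0.19 = 28.526; AUC_ev,0→∞ = 91.495 + 28.526 = 120.021 µg/mL·h
F = (AUC_ev/D_ev)/(AUC_iv/D_iv) = (120.021/225)/(495.434/150) = 0.533427/3.30289 = 0.1615

F = 0.16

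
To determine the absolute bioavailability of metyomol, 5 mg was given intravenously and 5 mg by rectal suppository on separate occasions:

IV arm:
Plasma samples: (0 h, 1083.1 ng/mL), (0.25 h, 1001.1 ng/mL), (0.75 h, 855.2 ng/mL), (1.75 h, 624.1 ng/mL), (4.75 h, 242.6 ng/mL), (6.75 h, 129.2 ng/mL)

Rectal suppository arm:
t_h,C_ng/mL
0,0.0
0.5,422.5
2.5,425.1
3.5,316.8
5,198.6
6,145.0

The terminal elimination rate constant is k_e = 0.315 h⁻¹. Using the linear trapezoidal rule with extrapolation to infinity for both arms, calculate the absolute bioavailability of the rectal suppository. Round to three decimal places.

F = 0.661

Trapezoidal AUC_0→6.75 (IV):
  [0→0.25]: (1083.1+1001.1)/2 × 0.25 = 260.525
  [0.25→0.75]: (1001.1+855.2)/2 × 0.5 = 464.075
  [0.75→1.75]: (855.2+624.1)/2 × 1 = 739.65
  [1.75→4.75]: (624.1+242.6)/2 × 3 = 1300.05
  [4.75→6.75]: (242.6+129.2)/2 × 2 = 371.8
  Sum = 3136.1 ng/mL·h
IV tail: 129.2/0.315 = 410.159; AUC_iv,0→∞ = 3136.1 + 410.159 = 3546.259 ng/mL·h
Trapezoidal AUC_0→6 (rectal suppository):
  [0→0.5]: (0.0+422.5)/2 × 0.5 = 105.625
  [0.5→2.5]: (422.5+425.1)/2 × 2 = 847.6
  [2.5→3.5]: (425.1+316.8)/2 × 1 = 370.95
  [3.5→5]: (316.8+198.6)/2 × 1.5 = 386.55
  [5→6]: (198.6+145.0)/2 × 1 = 171.8
  Sum = 1882.525 ng/mL·h
rectal suppository tail: 145.0/0.315 = 460.317; AUC_ev,0→∞ = 1882.525 + 460.317 = 2342.842 ng/mL·h
F = (AUC_ev/D_ev)/(AUC_iv/D_iv) = (2342.842/5)/(3546.259/5) = 468.5684/709.2518 = 0.6607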